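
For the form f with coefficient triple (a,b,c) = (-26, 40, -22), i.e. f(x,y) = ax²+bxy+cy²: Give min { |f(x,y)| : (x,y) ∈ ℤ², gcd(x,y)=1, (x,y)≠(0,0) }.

translate: b→12 (≡-40 mod 52), so (26,-40,22)→(26,12,8)
flip: (26,12,8)→(8,-12,26)
translate: b→4 (≡-12 mod 16), so (8,-12,26)→(8,4,22)
reduced (well bottom): (8,4,22) with a≤c, −a<b≤a
well minimum |f| = |-8| = 8 (negative-definite)

8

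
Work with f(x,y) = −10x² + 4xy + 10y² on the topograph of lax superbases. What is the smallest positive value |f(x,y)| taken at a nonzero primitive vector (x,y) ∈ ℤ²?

river: ρ → (10,16,-4)
river: ρ → (-4,16,10)
river: ρ → (10,4,-10)
river: ρ → (-10,16,4)
river: ρ → (4,16,-10)
river: ρ → (-10,4,10)
closes: descent 0, river 6
min |a| on river = 4

4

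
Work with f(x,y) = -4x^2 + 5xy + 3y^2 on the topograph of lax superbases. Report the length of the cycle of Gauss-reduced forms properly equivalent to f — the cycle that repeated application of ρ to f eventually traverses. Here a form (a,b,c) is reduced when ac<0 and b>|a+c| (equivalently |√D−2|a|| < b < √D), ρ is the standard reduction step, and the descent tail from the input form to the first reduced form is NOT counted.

D = 73, ⌊√D⌋ = 8
river: ρ → (3,7,-2)
river: ρ → (-2,5,6)
river: ρ → (6,7,-1)
river: ρ → (-1,7,6)
river: ρ → (6,5,-2)
river: ρ → (-2,7,3)
river: ρ → (3,5,-4)
river: ρ → (-4,3,4)
river: ρ → (4,5,-3)
river: ρ → (-3,7,2)
river: ρ → (2,5,-6)
river: ρ → (-6,7,1)
river: ρ → (1,7,-6)
river: ρ → (-6,5,2)
river: ρ → (2,7,-3)
river: ρ → (-3,5,4)
river: ρ → (4,3,-4)
river: ρ → (-4,5,3)
ρ-cycle length = 18 (tail of 0 descent steps not counted)

18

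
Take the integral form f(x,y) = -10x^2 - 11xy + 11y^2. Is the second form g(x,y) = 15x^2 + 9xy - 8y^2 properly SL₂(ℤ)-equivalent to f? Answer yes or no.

D₁ = 561, D₂ = 561
river cycle of f (length 16): (11, 11, -10), (-10, 9, 12), (12, 15, -7), (-7, 13, 14), (14, 15, -6), (-6, 21, 5), (5, 19, -10), (-10, 21, 3), (3, 21, -10), (-10, 19, 5), … (6 more)
river cycle of g (length 10): (-8, 23, 1), (1, 23, -8), (-8, 9, 15), (15, 21, -2), (-2, 23, 4), (4, 17, -17), (-17, 17, 4), (4, 23, -2), (-2, 21, 15), (15, 9, -8)
cycles differ ⇒ inequivalent

no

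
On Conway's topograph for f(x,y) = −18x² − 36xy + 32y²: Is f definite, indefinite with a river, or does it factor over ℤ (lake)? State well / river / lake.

D = b²−4ac = (-36)² − 4·(-18)·32 = 3600
D = 60² is a perfect square ⇒ form factors over ℤ ⇒ lakes

lake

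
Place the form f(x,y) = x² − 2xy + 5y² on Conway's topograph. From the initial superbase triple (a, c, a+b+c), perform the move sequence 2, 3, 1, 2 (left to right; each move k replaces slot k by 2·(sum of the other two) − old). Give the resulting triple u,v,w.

start (1,5,4) = (f(1,0),f(0,1),f(1,1))
replace slot 2: 2·(1+4) − 5 = 5 → (1,5,4)
replace slot 3: 2·(1+5) − 4 = 8 → (1,5,8)
replace slot 1: 2·(5+8) − 1 = 25 → (25,5,8)
replace slot 2: 2·(25+8) − 5 = 61 → (25,61,8)

25,61,8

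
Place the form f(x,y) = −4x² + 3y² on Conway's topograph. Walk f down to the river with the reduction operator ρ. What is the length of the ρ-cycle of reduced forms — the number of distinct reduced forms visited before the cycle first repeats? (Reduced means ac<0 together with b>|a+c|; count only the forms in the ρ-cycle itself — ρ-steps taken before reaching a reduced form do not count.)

D = 48, ⌊√D⌋ = 6
descent: ρ → (3,6,-1)  [lands on river]
river: ρ → (-1,6,3)
ρ-cycle length = 2 (tail of 1 descent step not counted)

2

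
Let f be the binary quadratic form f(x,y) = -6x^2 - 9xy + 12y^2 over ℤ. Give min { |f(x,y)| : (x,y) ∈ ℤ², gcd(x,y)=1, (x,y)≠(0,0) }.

descent: ρ → (12,9,-6)  [lands on river]
river: ρ → (-6,15,6)
river: ρ → (6,9,-12)
river: ρ → (-12,15,3)
river: ρ → (3,15,-12)
river: ρ → (-12,9,6)
river: ρ → (6,15,-6)
river: ρ → (-6,9,12)
river: ρ → (12,15,-3)
river: ρ → (-3,15,12)
closes: descent 1, river 10
min |a| on river = 3

3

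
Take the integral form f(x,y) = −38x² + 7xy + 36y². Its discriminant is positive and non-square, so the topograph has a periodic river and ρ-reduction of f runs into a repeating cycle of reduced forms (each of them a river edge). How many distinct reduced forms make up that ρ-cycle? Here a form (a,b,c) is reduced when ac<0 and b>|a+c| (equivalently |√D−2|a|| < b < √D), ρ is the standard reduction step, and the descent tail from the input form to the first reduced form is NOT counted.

D = 5521, ⌊√D⌋ = 74
river: ρ → (36,65,-9)
river: ρ → (-9,61,50)
river: ρ → (50,39,-20)
river: ρ → (-20,41,48)
river: ρ → (48,55,-13)
river: ρ → (-13,49,60)
river: ρ → (60,71,-2)
river: ρ → (-2,73,24)
river: ρ → (24,71,-5)
river: ρ → (-5,69,38)
river: ρ → (38,7,-36)
river: ρ → (-36,65,9)
river: ρ → (9,61,-50)
river: ρ → (-50,39,20)
river: ρ → (20,41,-48)
river: ρ → (-48,55,13)
river: ρ → (13,49,-60)
river: ρ → (-60,71,2)
river: ρ → (2,73,-24)
river: ρ → (-24,71,5)
river: ρ → (5,69,-38)
river: ρ → (-38,7,36)
ρ-cycle length = 22 (tail of 0 descent steps not counted)

22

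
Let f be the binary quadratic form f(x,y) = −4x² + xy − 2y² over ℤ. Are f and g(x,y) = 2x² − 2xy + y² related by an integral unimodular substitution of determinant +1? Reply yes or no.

D₁ = -31, D₂ = -4
discriminants differ ⇒ not SL₂(ℤ)-equivalent

no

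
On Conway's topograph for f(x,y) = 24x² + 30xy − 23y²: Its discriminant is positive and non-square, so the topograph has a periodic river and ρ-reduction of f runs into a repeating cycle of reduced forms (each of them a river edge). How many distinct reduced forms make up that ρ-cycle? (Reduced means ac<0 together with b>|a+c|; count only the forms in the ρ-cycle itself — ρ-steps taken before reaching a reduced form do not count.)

D = 3108, ⌊√D⌋ = 55
river: ρ → (-23,16,31)
river: ρ → (31,46,-8)
river: ρ → (-8,50,19)
river: ρ → (19,26,-32)
river: ρ → (-32,38,13)
river: ρ → (13,40,-29)
river: ρ → (-29,18,24)
river: ρ → (24,30,-23)
ρ-cycle length = 8 (tail of 0 descent steps not counted)

8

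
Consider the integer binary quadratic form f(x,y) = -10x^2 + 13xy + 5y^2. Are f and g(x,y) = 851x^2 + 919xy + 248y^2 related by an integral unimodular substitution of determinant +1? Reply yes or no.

D₁ = 369, D₂ = 369
river cycle of f (length 16): (5, 17, -4), (-4, 15, 9), (9, 3, -10), (-10, 17, 2), (2, 19, -1), (-1, 19, 2), (2, 17, -10), (-10, 3, 9), (9, 15, -4), (-4, 17, 5), … (6 more)
river cycle of g (length 16): (5, 17, -4), (-4, 15, 9), (9, 3, -10), (-10, 17, 2), (2, 19, -1), (-1, 19, 2), (2, 17, -10), (-10, 3, 9), (9, 15, -4), (-4, 17, 5), … (6 more)
cycles coincide ⇒ equivalent

yes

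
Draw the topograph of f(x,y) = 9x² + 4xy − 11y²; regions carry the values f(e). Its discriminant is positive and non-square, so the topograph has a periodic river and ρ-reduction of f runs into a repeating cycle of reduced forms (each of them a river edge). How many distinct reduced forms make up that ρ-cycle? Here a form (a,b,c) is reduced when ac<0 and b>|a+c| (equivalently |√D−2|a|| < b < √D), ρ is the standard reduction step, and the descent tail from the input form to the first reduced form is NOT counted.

D = 412, ⌊√D⌋ = 20
river: ρ → (-11,18,2)
river: ρ → (2,18,-11)
river: ρ → (-11,4,9)
river: ρ → (9,14,-6)
river: ρ → (-6,10,13)
river: ρ → (13,16,-3)
river: ρ → (-3,20,1)
river: ρ → (1,20,-3)
river: ρ → (-3,16,13)
river: ρ → (13,10,-6)
river: ρ → (-6,14,9)
river: ρ → (9,4,-11)
ρ-cycle length = 12 (tail of 0 descent steps not counted)

12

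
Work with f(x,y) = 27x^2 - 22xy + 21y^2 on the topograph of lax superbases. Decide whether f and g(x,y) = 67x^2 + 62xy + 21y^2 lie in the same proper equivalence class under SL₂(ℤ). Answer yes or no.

D₁ = -1784, D₂ = -1784
f: flip: (27,-22,21)→(21,22,27)
f: translate: b→-20 (≡22 mod 42), so (21,22,27)→(21,-20,26)
f: reduced (well bottom): (21,-20,26) with a≤c, −a<b≤a
g: flip: (67,62,21)→(21,-62,67)
g: translate: b→-20 (≡-62 mod 42), so (21,-62,67)→(21,-20,26)
g: reduced (well bottom): (21,-20,26) with a≤c, −a<b≤a
reduced forms (21, -20, 26) vs (21, -20, 26) ⇒ equivalent

yes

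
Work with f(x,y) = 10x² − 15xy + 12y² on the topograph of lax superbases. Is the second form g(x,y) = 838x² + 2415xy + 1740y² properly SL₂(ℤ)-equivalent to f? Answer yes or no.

D₁ = -255, D₂ = -255
f: translate: b→5 (≡-15 mod 20), so (10,-15,12)→(10,5,7)
f: flip: (10,5,7)→(7,-5,10)
f: reduced (well bottom): (7,-5,10) with a≤c, −a<b≤a
g: translate: b→739 (≡2415 mod 1676), so (838,2415,1740)→(838,739,163)
g: flip: (838,739,163)→(163,-739,838)
g: translate: b→-87 (≡-739 mod 326), so (163,-739,838)→(163,-87,12)
g: flip: (163,-87,12)→(12,87,163)
g: translate: b→-9 (≡87 mod 24), so (12,87,163)→(12,-9,7)
g: flip: (12,-9,7)→(7,9,12)
g: translate: b→-5 (≡9 mod 14), so (7,9,12)→(7,-5,10)
g: reduced (well bottom): (7,-5,10) with a≤c, −a<b≤a
reduced forms (7, -5, 10) vs (7, -5, 10) ⇒ equivalent

yes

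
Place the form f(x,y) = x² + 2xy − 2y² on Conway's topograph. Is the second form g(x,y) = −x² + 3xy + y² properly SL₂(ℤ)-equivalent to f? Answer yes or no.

D₁ = 12, D₂ = 13
discriminants differ ⇒ not SL₂(ℤ)-equivalent

no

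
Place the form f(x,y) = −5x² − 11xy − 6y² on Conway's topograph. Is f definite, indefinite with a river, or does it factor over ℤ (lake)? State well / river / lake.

D = b²−4ac = (-11)² − 4·(-5)·(-6) = 1
D = 1² is a perfect square ⇒ form factors over ℤ ⇒ lakes

lake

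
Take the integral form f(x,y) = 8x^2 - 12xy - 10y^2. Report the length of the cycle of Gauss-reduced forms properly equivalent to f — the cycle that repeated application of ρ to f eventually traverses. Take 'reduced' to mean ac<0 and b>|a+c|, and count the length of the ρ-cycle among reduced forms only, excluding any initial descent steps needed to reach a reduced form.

D = 464, ⌊√D⌋ = 21
descent: ρ → (-10,12,8)  [lands on river]
river: ρ → (8,20,-2)
river: ρ → (-2,20,8)
river: ρ → (8,12,-10)
river: ρ → (-10,8,10)
river: ρ → (10,12,-8)
river: ρ → (-8,20,2)
river: ρ → (2,20,-8)
river: ρ → (-8,12,10)
river: ρ → (10,8,-10)
ρ-cycle length = 10 (tail of 1 descent step not counted)

10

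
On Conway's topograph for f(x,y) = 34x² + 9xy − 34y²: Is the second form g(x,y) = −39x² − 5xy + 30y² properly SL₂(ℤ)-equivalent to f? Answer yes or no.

D₁ = 4705, D₂ = 4705
river cycle of f (length 22): (-34, 59, 9), (9, 67, -6), (-6, 65, 20), (20, 55, -21), (-21, 29, 46), (46, 63, -4), (-4, 65, 30), (30, 55, -14), (-14, 57, 26), (26, 47, -24), … (12 more)
river cycle of g (length 22): (30, 65, -4), (-4, 63, 46), (46, 29, -21), (-21, 55, 20), (20, 65, -6), (-6, 67, 9), (9, 59, -34), (-34, 9, 34), (34, 59, -9), (-9, 67, 6), … (12 more)
cycles differ ⇒ inequivalent

no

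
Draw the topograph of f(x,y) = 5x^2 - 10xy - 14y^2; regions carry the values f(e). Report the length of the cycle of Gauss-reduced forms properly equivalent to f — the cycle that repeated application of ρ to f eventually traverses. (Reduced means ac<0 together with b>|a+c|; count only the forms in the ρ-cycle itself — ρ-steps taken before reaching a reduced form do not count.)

D = 380, ⌊√D⌋ = 19
descent: ρ → (-14,10,5)  [lands on river]
river: ρ → (5,10,-14)
river: ρ → (-14,18,1)
river: ρ → (1,18,-14)
ρ-cycle length = 4 (tail of 1 descent step not counted)

4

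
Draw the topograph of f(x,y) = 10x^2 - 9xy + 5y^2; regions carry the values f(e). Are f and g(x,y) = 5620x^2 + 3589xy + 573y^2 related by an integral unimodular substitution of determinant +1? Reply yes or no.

D₁ = -119, D₂ = -119
f: flip: (10,-9,5)→(5,9,10)
f: translate: b→-1 (≡9 mod 10), so (5,9,10)→(5,-1,6)
f: reduced (well bottom): (5,-1,6) with a≤c, −a<b≤a
g: flip: (5620,3589,573)→(573,-3589,5620)
g: translate: b→-151 (≡-3589 mod 1146), so (573,-3589,5620)→(573,-151,10)
g: flip: (573,-151,10)→(10,151,573)
g: translate: b→-9 (≡151 mod 20), so (10,151,573)→(10,-9,5)
g: flip: (10,-9,5)→(5,9,10)
g: translate: b→-1 (≡9 mod 10), so (5,9,10)→(5,-1,6)
g: reduced (well bottom): (5,-1,6) with a≤c, −a<b≤a
reduced forms (5, -1, 6) vs (5, -1, 6) ⇒ equivalent

yes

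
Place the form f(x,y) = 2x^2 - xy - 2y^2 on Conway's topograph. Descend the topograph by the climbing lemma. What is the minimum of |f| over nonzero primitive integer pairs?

descent: ρ → (-2,1,2)  [lands on river]
river: ρ → (2,3,-1)
river: ρ → (-1,3,2)
river: ρ → (2,1,-2)
river: ρ → (-2,3,1)
river: ρ → (1,3,-2)
closes: descent 1, river 6
min |a| on river = 1

1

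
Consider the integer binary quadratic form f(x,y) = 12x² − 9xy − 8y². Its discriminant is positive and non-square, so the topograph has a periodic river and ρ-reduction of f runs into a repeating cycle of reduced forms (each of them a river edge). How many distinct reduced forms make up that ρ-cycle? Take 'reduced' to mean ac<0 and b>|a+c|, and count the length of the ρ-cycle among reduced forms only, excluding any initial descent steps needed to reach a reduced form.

D = 465, ⌊√D⌋ = 21
descent: ρ → (-8,9,12)  [lands on river]
river: ρ → (12,15,-5)
river: ρ → (-5,15,12)
river: ρ → (12,9,-8)
river: ρ → (-8,7,13)
river: ρ → (13,19,-2)
river: ρ → (-2,21,3)
river: ρ → (3,21,-2)
river: ρ → (-2,19,13)
river: ρ → (13,7,-8)
ρ-cycle length = 10 (tail of 1 descent step not counted)

10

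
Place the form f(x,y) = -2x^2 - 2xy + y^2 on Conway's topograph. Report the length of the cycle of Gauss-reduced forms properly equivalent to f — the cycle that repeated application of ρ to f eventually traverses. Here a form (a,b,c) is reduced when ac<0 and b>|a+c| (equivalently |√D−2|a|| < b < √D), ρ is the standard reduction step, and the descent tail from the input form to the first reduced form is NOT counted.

D = 12, ⌊√D⌋ = 3
descent: ρ → (1,2,-2)  [lands on river]
river: ρ → (-2,2,1)
ρ-cycle length = 2 (tail of 1 descent step not counted)

2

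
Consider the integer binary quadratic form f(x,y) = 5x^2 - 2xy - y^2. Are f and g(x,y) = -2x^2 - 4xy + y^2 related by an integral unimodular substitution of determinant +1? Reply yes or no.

D₁ = 24, D₂ = 24
river cycle of f (length 2): (-1, 4, 2), (2, 4, -1)
river cycle of g (length 2): (1, 4, -2), (-2, 4, 1)
cycles differ ⇒ inequivalent

no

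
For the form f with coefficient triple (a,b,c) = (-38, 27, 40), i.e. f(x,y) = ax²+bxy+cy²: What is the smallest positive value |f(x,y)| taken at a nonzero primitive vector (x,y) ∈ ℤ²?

river: ρ → (40,53,-25)
river: ρ → (-25,47,46)
river: ρ → (46,45,-26)
river: ρ → (-26,59,32)
river: ρ → (32,69,-16)
river: ρ → (-16,59,52)
river: ρ → (52,45,-23)
river: ρ → (-23,47,50)
river: ρ → (50,53,-20)
river: ρ → (-20,67,29)
river: ρ → (29,49,-38)
river: ρ → (-38,27,40)
closes: descent 0, river 12
min |a| on river = 16

16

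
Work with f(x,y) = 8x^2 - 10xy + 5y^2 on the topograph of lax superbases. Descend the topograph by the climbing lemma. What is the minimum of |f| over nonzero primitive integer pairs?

translate: b→6 (≡-10 mod 16), so (8,-10,5)→(8,6,3)
flip: (8,6,3)→(3,-6,8)
translate: b→0 (≡-6 mod 6), so (3,-6,8)→(3,0,5)
reduced (well bottom): (3,0,5) with a≤c, −a<b≤a
well minimum = a = 3

3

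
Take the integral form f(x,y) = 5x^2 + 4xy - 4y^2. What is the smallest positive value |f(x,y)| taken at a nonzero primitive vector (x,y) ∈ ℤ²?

river: ρ → (-4,4,5)
river: ρ → (5,6,-3)
river: ρ → (-3,6,5)
river: ρ → (5,4,-4)
closes: descent 0, river 4
min |a| on river = 3

3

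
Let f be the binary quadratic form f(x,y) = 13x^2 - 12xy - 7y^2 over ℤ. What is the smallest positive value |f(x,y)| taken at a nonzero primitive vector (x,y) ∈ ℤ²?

descent: ρ → (-7,12,13)  [lands on river]
river: ρ → (13,14,-6)
river: ρ → (-6,22,1)
river: ρ → (1,22,-6)
river: ρ → (-6,14,13)
river: ρ → (13,12,-7)
river: ρ → (-7,16,9)
river: ρ → (9,20,-3)
river: ρ → (-3,22,2)
river: ρ → (2,22,-3)
river: ρ → (-3,20,9)
river: ρ → (9,16,-7)
closes: descent 1, river 12
min |a| on river = 1

1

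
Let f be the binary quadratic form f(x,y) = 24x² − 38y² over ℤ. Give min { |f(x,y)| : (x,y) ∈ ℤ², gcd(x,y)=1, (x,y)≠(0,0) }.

descent: ρ → (-38,0,24)
descent: ρ → (24,48,-14)  [lands on river]
river: ρ → (-14,36,42)
river: ρ → (42,48,-8)
river: ρ → (-8,48,42)
river: ρ → (42,36,-14)
river: ρ → (-14,48,24)
closes: descent 2, river 6
min |a| on river = 8

8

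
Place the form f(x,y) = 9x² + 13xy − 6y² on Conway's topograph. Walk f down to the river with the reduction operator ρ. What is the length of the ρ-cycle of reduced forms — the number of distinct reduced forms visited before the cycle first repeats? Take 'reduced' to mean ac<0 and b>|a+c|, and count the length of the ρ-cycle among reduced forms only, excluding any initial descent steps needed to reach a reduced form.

D = 385, ⌊√D⌋ = 19
river: ρ → (-6,11,11)
river: ρ → (11,11,-6)
river: ρ → (-6,13,9)
river: ρ → (9,5,-10)
river: ρ → (-10,15,4)
river: ρ → (4,17,-6)
river: ρ → (-6,19,1)
river: ρ → (1,19,-6)
river: ρ → (-6,17,4)
river: ρ → (4,15,-10)
river: ρ → (-10,5,9)
river: ρ → (9,13,-6)
ρ-cycle length = 12 (tail of 0 descent steps not counted)

12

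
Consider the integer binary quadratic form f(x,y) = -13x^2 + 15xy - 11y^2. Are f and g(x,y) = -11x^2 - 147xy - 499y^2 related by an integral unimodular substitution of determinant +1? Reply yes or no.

D₁ = -347, D₂ = -347
f is negative-definite; reduce −f:
−f: translate: b→11 (≡-15 mod 26), so (13,-15,11)→(13,11,9)
−f: flip: (13,11,9)→(9,-11,13)
−f: translate: b→7 (≡-11 mod 18), so (9,-11,13)→(9,7,11)
−f: reduced (well bottom): (9,7,11) with a≤c, −a<b≤a
flip sign back: reduced form of f is (-9,-7,-11)
g is negative-definite; reduce −g:
−g: translate: b→-7 (≡147 mod 22), so (11,147,499)→(11,-7,9)
−g: flip: (11,-7,9)→(9,7,11)
−g: reduced (well bottom): (9,7,11) with a≤c, −a<b≤a
flip sign back: reduced form of g is (-9,-7,-11)
reduced forms (-9, -7, -11) vs (-9, -7, -11) ⇒ equivalent

yes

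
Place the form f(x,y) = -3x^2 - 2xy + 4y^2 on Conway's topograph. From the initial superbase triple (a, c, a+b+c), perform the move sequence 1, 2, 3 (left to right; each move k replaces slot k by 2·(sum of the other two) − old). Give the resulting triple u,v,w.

start (-3,4,-1) = (f(1,0),f(0,1),f(1,1))
replace slot 1: 2·(4+(-1)) − (-3) = 9 → (9,4,-1)
replace slot 2: 2·(9+(-1)) − 4 = 12 → (9,12,-1)
replace slot 3: 2·(9+12) − (-1) = 43 → (9,12,43)

9,12,43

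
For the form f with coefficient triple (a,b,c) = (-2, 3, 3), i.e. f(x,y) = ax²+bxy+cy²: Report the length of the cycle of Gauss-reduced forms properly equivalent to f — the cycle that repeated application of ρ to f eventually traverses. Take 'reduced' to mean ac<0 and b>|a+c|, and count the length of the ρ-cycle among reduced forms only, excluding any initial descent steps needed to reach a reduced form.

D = 33, ⌊√D⌋ = 5
river: ρ → (3,3,-2)
river: ρ → (-2,5,1)
river: ρ → (1,5,-2)
river: ρ → (-2,3,3)
ρ-cycle length = 4 (tail of 0 descent steps not counted)

4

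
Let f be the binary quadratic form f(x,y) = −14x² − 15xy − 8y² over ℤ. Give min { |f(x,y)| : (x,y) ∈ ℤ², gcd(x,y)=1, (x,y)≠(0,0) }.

translate: b→-13 (≡15 mod 28), so (14,15,8)→(14,-13,7)
flip: (14,-13,7)→(7,13,14)
translate: b→-1 (≡13 mod 14), so (7,13,14)→(7,-1,8)
reduced (well bottom): (7,-1,8) with a≤c, −a<b≤a
well minimum |f| = |-7| = 7 (negative-definite)

7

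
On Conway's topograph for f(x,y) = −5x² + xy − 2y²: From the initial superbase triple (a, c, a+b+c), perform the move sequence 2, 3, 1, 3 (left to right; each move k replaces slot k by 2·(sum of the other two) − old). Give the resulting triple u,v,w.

start (-5,-2,-6) = (f(1,0),f(0,1),f(1,1))
replace slot 2: 2·((-5)+(-6)) − (-2) = -20 → (-5,-20,-6)
replace slot 3: 2·((-5)+(-20)) − (-6) = -44 → (-5,-20,-44)
replace slot 1: 2·((-20)+(-44)) − (-5) = -123 → (-123,-20,-44)
replace slot 3: 2·((-123)+(-20)) − (-44) = -242 → (-123,-20,-242)

-123,-20,-242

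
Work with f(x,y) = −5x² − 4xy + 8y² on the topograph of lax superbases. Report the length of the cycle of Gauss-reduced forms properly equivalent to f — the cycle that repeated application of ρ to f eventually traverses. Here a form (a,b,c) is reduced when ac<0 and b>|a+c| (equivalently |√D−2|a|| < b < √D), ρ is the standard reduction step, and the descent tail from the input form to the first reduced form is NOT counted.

D = 176, ⌊√D⌋ = 13
descent: ρ → (8,4,-5)  [lands on river]
river: ρ → (-5,6,7)
river: ρ → (7,8,-4)
river: ρ → (-4,8,7)
river: ρ → (7,6,-5)
river: ρ → (-5,4,8)
river: ρ → (8,12,-1)
river: ρ → (-1,12,8)
ρ-cycle length = 8 (tail of 1 descent step not counted)

8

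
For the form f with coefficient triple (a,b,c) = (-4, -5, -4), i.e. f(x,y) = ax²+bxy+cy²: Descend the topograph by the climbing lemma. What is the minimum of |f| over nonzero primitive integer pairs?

translate: b→-3 (≡5 mod 8), so (4,5,4)→(4,-3,3)
flip: (4,-3,3)→(3,3,4)
reduced (well bottom): (3,3,4) with a≤c, −a<b≤a
well minimum |f| = |-3| = 3 (negative-definite)

3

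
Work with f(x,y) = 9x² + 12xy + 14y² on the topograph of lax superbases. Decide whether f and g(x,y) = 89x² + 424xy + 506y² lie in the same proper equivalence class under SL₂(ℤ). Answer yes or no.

D₁ = -360, D₂ = -360
f: translate: b→-6 (≡12 mod 18), so (9,12,14)→(9,-6,11)
f: reduced (well bottom): (9,-6,11) with a≤c, −a<b≤a
g: translate: b→68 (≡424 mod 178), so (89,424,506)→(89,68,14)
g: flip: (89,68,14)→(14,-68,89)
g: translate: b→-12 (≡-68 mod 28), so (14,-68,89)→(14,-12,9)
g: flip: (14,-12,9)→(9,12,14)
g: translate: b→-6 (≡12 mod 18), so (9,12,14)→(9,-6,11)
g: reduced (well bottom): (9,-6,11) with a≤c, −a<b≤a
reduced forms (9, -6, 11) vs (9, -6, 11) ⇒ equivalent

yes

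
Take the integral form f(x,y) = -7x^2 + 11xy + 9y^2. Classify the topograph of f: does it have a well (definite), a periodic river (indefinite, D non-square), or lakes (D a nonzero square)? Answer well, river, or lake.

D = b²−4ac = 11² − 4·(-7)·9 = 373
D > 0 non-square ⇒ indefinite ⇒ periodic river

river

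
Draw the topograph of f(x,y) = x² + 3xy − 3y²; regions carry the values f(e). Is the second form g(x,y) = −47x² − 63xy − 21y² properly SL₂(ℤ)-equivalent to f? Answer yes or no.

D₁ = 21, D₂ = 21
river cycle of f (length 2): (-3, 3, 1), (1, 3, -3)
river cycle of g (length 2): (1, 3, -3), (-3, 3, 1)
cycles coincide ⇒ equivalent

yes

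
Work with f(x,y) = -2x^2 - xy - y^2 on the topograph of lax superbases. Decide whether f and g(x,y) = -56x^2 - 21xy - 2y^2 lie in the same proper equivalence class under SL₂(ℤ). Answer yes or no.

D₁ = -7, D₂ = -7
f is negative-definite; reduce −f:
−f: flip: (2,1,1)→(1,-1,2)
−f: translate: b→1 (≡-1 mod 2), so (1,-1,2)→(1,1,2)
−f: reduced (well bottom): (1,1,2) with a≤c, −a<b≤a
flip sign back: reduced form of f is (-1,-1,-2)
g is negative-definite; reduce −g:
−g: flip: (56,21,2)→(2,-21,56)
−g: translate: b→-1 (≡-21 mod 4), so (2,-21,56)→(2,-1,1)
−g: flip: (2,-1,1)→(1,1,2)
−g: reduced (well bottom): (1,1,2) with a≤c, −a<b≤a
flip sign back: reduced form of g is (-1,-1,-2)
reduced forms (-1, -1, -2) vs (-1, -1, -2) ⇒ equivalent

yes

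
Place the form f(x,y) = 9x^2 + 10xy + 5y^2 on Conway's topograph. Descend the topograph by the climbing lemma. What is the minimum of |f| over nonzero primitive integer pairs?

translate: b→-8 (≡10 mod 18), so (9,10,5)→(9,-8,4)
flip: (9,-8,4)→(4,8,9)
translate: b→0 (≡8 mod 8), so (4,8,9)→(4,0,5)
reduced (well bottom): (4,0,5) with a≤c, −a<b≤a
well minimum = a = 4

4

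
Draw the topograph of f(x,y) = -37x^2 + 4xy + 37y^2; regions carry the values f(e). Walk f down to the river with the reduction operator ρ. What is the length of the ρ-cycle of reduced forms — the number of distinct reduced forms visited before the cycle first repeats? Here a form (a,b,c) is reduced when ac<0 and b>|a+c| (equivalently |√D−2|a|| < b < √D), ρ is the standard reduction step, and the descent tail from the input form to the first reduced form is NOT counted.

D = 5492, ⌊√D⌋ = 74
river: ρ → (37,70,-4)
river: ρ → (-4,74,1)
river: ρ → (1,74,-4)
river: ρ → (-4,70,37)
river: ρ → (37,4,-37)
river: ρ → (-37,70,4)
river: ρ → (4,74,-1)
river: ρ → (-1,74,4)
river: ρ → (4,70,-37)
river: ρ → (-37,4,37)
ρ-cycle length = 10 (tail of 0 descent steps not counted)

10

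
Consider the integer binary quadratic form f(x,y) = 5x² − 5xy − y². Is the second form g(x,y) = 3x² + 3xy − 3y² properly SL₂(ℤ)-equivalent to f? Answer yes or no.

D₁ = 45, D₂ = 45
river cycle of f (length 2): (-1, 5, 5), (5, 5, -1)
river cycle of g (length 2): (-3, 3, 3), (3, 3, -3)
cycles differ ⇒ inequivalent

no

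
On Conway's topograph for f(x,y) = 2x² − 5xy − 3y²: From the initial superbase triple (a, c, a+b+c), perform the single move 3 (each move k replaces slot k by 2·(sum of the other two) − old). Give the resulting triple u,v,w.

start (2,-3,-6) = (f(1,0),f(0,1),f(1,1))
replace slot 3: 2·(2+(-3)) − (-6) = 4 → (2,-3,4)

2,-3,4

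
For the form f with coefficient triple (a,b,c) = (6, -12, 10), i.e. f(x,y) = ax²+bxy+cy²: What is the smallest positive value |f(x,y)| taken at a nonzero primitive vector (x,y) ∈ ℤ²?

translate: b→0 (≡-12 mod 12), so (6,-12,10)→(6,0,4)
flip: (6,0,4)→(4,0,6)
reduced (well bottom): (4,0,6) with a≤c, −a<b≤a
well minimum = a = 4

4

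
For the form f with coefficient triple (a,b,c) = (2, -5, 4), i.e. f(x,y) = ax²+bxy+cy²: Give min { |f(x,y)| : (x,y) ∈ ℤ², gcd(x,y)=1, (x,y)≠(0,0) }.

translate: b→-1 (≡-5 mod 4), so (2,-5,4)→(2,-1,1)
flip: (2,-1,1)→(1,1,2)
reduced (well bottom): (1,1,2) with a≤c, −a<b≤a
well minimum = a = 1

1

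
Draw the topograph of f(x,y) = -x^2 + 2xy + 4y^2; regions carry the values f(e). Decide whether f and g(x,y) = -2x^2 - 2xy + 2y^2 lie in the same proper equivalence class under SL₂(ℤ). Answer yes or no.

D₁ = 20, D₂ = 20
river cycle of f (length 2): (-1, 4, 1), (1, 4, -1)
river cycle of g (length 2): (2, 2, -2), (-2, 2, 2)
cycles differ ⇒ inequivalent

no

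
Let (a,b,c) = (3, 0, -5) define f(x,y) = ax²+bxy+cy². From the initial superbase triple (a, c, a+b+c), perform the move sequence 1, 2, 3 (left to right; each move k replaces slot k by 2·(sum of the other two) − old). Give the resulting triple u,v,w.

start (3,-5,-2) = (f(1,0),f(0,1),f(1,1))
replace slot 1: 2·((-5)+(-2)) − 3 = -17 → (-17,-5,-2)
replace slot 2: 2·((-17)+(-2)) − (-5) = -33 → (-17,-33,-2)
replace slot 3: 2·((-17)+(-33)) − (-2) = -98 → (-17,-33,-98)

-17,-33,-98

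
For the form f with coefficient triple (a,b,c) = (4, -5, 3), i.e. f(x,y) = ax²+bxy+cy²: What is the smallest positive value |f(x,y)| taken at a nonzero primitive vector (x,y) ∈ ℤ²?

translate: b→3 (≡-5 mod 8), so (4,-5,3)→(4,3,2)
flip: (4,3,2)→(2,-3,4)
translate: b→1 (≡-3 mod 4), so (2,-3,4)→(2,1,3)
reduced (well bottom): (2,1,3) with a≤c, −a<b≤a
well minimum = a = 2

2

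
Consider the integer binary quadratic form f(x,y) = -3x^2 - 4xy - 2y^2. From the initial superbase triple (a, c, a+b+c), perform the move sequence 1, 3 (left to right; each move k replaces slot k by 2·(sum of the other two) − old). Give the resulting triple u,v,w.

start (-3,-2,-9) = (f(1,0),f(0,1),f(1,1))
replace slot 1: 2·((-2)+(-9)) − (-3) = -19 → (-19,-2,-9)
replace slot 3: 2·((-19)+(-2)) − (-9) = -33 → (-19,-2,-33)

-19,-2,-33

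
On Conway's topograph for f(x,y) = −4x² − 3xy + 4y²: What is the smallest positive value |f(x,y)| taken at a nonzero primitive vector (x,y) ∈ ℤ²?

descent: ρ → (4,3,-4)  [lands on river]
river: ρ → (-4,5,3)
river: ρ → (3,7,-2)
river: ρ → (-2,5,6)
river: ρ → (6,7,-1)
river: ρ → (-1,7,6)
river: ρ → (6,5,-2)
river: ρ → (-2,7,3)
river: ρ → (3,5,-4)
river: ρ → (-4,3,4)
river: ρ → (4,5,-3)
river: ρ → (-3,7,2)
river: ρ → (2,5,-6)
river: ρ → (-6,7,1)
river: ρ → (1,7,-6)
river: ρ → (-6,5,2)
river: ρ → (2,7,-3)
river: ρ → (-3,5,4)
closes: descent 1, river 18
min |a| on river = 1

1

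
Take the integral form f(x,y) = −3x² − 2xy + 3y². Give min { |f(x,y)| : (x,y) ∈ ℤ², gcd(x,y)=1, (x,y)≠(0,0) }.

descent: ρ → (3,2,-3)  [lands on river]
river: ρ → (-3,4,2)
river: ρ → (2,4,-3)
river: ρ → (-3,2,3)
river: ρ → (3,4,-2)
river: ρ → (-2,4,3)
closes: descent 1, river 6
min |a| on river = 2

2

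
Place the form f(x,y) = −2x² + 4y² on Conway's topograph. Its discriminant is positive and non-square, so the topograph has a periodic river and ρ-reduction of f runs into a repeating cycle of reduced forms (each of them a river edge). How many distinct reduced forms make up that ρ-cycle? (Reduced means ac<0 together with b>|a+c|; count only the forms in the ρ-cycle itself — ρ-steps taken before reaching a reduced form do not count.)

D = 32, ⌊√D⌋ = 5
descent: ρ → (4,0,-2)
descent: ρ → (-2,4,2)  [lands on river]
river: ρ → (2,4,-2)
ρ-cycle length = 2 (tail of 2 descent steps not counted)

2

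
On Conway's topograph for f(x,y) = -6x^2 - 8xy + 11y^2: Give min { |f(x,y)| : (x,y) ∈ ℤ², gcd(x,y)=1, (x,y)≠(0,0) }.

descent: ρ → (11,8,-6)  [lands on river]
river: ρ → (-6,16,3)
river: ρ → (3,14,-11)
river: ρ → (-11,8,6)
river: ρ → (6,16,-3)
river: ρ → (-3,14,11)
closes: descent 1, river 6
min |a| on river = 3

3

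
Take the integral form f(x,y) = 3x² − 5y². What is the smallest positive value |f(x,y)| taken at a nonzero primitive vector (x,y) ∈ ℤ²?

descent: ρ → (-5,0,3)
descent: ρ → (3,6,-2)  [lands on river]
river: ρ → (-2,6,3)
closes: descent 2, river 2
min |a| on river = 2

2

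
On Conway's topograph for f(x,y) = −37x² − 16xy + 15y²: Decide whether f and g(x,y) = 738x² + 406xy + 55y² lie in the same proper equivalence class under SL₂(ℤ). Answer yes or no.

D₁ = 2476, D₂ = 2476
river cycle of f (length 38): (15, 46, -6), (-6, 38, 43), (43, 48, -1), (-1, 48, 43), (43, 38, -6), (-6, 46, 15), (15, 44, -9), (-9, 46, 10), (10, 34, -33), (-33, 32, 11), … (28 more)
river cycle of g (length 38): (-6, 38, 43), (43, 48, -1), (-1, 48, 43), (43, 38, -6), (-6, 46, 15), (15, 44, -9), (-9, 46, 10), (10, 34, -33), (-33, 32, 11), (11, 34, -30), … (28 more)
cycles coincide ⇒ equivalent

yes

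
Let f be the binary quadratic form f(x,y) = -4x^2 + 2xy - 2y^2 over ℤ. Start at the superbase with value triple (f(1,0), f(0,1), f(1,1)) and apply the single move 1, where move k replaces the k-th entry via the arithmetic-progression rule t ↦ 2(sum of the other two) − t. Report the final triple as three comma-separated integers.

start (-4,-2,-4) = (f(1,0),f(0,1),f(1,1))
replace slot 1: 2·((-2)+(-4)) − (-4) = -8 → (-8,-2,-4)

-8,-2,-4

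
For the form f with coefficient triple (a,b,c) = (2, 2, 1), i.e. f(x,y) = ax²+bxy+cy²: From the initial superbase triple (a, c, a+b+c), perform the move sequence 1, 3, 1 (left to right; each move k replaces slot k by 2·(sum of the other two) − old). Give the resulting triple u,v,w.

start (2,1,5) = (f(1,0),f(0,1),f(1,1))
replace slot 1: 2·(1+5) − 2 = 10 → (10,1,5)
replace slot 3: 2·(10+1) − 5 = 17 → (10,1,17)
replace slot 1: 2·(1+17) − 10 = 26 → (26,1,17)

26,1,17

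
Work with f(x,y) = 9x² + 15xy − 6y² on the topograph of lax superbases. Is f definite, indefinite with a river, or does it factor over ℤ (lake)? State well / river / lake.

D = b²−4ac = 15² − 4·9·(-6) = 441
D = 21² is a perfect square ⇒ form factors over ℤ ⇒ lakes

lake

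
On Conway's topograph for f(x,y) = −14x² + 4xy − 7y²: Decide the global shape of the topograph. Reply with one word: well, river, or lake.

D = b²−4ac = 4² − 4·(-14)·(-7) = -376
D < 0 ⇒ definite ⇒ every region one sign ⇒ single well

well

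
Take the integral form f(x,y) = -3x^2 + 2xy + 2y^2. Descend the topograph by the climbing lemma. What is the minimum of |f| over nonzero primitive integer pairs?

river: ρ → (2,2,-3)
river: ρ → (-3,4,1)
river: ρ → (1,4,-3)
river: ρ → (-3,2,2)
closes: descent 0, river 4
min |a| on river = 1

1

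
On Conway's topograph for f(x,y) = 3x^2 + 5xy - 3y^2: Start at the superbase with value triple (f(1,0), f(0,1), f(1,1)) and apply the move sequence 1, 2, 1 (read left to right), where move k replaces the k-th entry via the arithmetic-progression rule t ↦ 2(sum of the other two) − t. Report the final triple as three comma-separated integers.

start (3,-3,5) = (f(1,0),f(0,1),f(1,1))
replace slot 1: 2·((-3)+5) − 3 = 1 → (1,-3,5)
replace slot 2: 2·(1+5) − (-3) = 15 → (1,15,5)
replace slot 1: 2·(15+5) − 1 = 39 → (39,15,5)

39,15,5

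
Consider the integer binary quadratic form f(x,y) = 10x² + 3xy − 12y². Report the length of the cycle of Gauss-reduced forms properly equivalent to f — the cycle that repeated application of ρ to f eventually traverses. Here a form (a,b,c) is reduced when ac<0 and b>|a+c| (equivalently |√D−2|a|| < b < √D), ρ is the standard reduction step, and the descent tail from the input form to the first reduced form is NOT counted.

D = 489, ⌊√D⌋ = 22
river: ρ → (-12,21,1)
river: ρ → (1,21,-12)
river: ρ → (-12,3,10)
river: ρ → (10,17,-5)
river: ρ → (-5,13,16)
river: ρ → (16,19,-2)
river: ρ → (-2,21,6)
river: ρ → (6,15,-11)
river: ρ → (-11,7,10)
river: ρ → (10,13,-8)
river: ρ → (-8,19,4)
river: ρ → (4,21,-3)
river: ρ → (-3,21,4)
river: ρ → (4,19,-8)
river: ρ → (-8,13,10)
river: ρ → (10,7,-11)
river: ρ → (-11,15,6)
river: ρ → (6,21,-2)
river: ρ → (-2,19,16)
river: ρ → (16,13,-5)
river: ρ → (-5,17,10)
river: ρ → (10,3,-12)
ρ-cycle length = 22 (tail of 0 descent steps not counted)

22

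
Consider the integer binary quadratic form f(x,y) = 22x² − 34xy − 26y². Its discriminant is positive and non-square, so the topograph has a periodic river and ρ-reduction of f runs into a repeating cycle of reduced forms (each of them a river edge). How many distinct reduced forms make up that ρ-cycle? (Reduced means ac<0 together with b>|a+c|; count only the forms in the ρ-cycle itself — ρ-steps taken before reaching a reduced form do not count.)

D = 3444, ⌊√D⌋ = 58
descent: ρ → (-26,34,22)  [lands on river]
river: ρ → (22,54,-6)
river: ρ → (-6,54,22)
river: ρ → (22,34,-26)
river: ρ → (-26,18,30)
river: ρ → (30,42,-14)
river: ρ → (-14,42,30)
river: ρ → (30,18,-26)
ρ-cycle length = 8 (tail of 1 descent step not counted)

8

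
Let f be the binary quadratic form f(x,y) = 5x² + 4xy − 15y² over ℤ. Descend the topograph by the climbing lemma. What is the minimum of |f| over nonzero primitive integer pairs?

descent: ρ → (-15,-4,5)
descent: ρ → (5,14,-6)  [lands on river]
river: ρ → (-6,10,9)
river: ρ → (9,8,-7)
river: ρ → (-7,6,10)
river: ρ → (10,14,-3)
river: ρ → (-3,16,5)
closes: descent 2, river 6
min |a| on river = 3

3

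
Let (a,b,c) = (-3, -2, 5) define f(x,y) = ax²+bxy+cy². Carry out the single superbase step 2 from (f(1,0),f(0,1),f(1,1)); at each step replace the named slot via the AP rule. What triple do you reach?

start (-3,5,0) = (f(1,0),f(0,1),f(1,1))
replace slot 2: 2·((-3)+0) − 5 = -11 → (-3,-11,0)

-3,-11,0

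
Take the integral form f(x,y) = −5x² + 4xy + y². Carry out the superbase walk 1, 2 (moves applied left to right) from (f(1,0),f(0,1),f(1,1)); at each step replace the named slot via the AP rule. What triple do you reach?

start (-5,1,0) = (f(1,0),f(0,1),f(1,1))
replace slot 1: 2·(1+0) − (-5) = 7 → (7,1,0)
replace slot 2: 2·(7+0) − 1 = 13 → (7,13,0)

7,13,0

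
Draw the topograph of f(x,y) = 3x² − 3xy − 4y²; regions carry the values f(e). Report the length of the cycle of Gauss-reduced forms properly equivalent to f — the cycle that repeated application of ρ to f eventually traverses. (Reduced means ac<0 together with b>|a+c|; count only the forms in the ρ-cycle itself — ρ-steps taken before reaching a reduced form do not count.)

D = 57, ⌊√D⌋ = 7
descent: ρ → (-4,3,3)  [lands on river]
river: ρ → (3,3,-4)
river: ρ → (-4,5,2)
river: ρ → (2,7,-1)
river: ρ → (-1,7,2)
river: ρ → (2,5,-4)
ρ-cycle length = 6 (tail of 1 descent step not counted)

6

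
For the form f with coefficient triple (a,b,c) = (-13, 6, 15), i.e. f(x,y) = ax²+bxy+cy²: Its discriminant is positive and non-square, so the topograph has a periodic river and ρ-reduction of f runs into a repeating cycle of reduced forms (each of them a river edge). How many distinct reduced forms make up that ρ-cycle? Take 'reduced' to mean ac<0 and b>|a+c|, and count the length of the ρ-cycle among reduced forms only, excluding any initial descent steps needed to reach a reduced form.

D = 816, ⌊√D⌋ = 28
river: ρ → (15,24,-4)
river: ρ → (-4,24,15)
river: ρ → (15,6,-13)
river: ρ → (-13,20,8)
river: ρ → (8,28,-1)
river: ρ → (-1,28,8)
river: ρ → (8,20,-13)
river: ρ → (-13,6,15)
ρ-cycle length = 8 (tail of 0 descent steps not counted)

8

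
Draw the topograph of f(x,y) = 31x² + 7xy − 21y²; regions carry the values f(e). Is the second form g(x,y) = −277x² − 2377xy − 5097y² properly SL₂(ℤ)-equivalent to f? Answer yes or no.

D₁ = 2653, D₂ = 2653
river cycle of f (length 18): (-21, 35, 17), (17, 33, -23), (-23, 13, 27), (27, 41, -9), (-9, 49, 7), (7, 49, -9), (-9, 41, 27), (27, 13, -23), (-23, 33, 17), (17, 35, -21), … (8 more)
river cycle of g (length 18): (-21, 35, 17), (17, 33, -23), (-23, 13, 27), (27, 41, -9), (-9, 49, 7), (7, 49, -9), (-9, 41, 27), (27, 13, -23), (-23, 33, 17), (17, 35, -21), … (8 more)
cycles coincide ⇒ equivalent

yes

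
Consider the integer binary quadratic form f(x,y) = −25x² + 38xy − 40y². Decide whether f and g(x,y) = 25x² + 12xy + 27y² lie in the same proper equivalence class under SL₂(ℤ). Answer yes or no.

D₁ = -2556, D₂ = -2556
f is negative-definite; reduce −f:
−f: translate: b→12 (≡-38 mod 50), so (25,-38,40)→(25,12,27)
−f: reduced (well bottom): (25,12,27) with a≤c, −a<b≤a
flip sign back: reduced form of f is (-25,-12,-27)
g: reduced (well bottom): (25,12,27) with a≤c, −a<b≤a
reduced forms (-25, -12, -27) vs (25, 12, 27) ⇒ inequivalent

no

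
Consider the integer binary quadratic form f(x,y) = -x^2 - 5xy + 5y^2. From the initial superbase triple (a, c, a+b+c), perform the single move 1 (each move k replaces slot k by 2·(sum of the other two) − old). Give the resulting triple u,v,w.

start (-1,5,-1) = (f(1,0),f(0,1),f(1,1))
replace slot 1: 2·(5+(-1)) − (-1) = 9 → (9,5,-1)

9,5,-1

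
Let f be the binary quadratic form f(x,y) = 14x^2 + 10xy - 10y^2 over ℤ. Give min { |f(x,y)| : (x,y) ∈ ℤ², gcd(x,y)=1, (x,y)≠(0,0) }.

river: ρ → (-10,10,14)
river: ρ → (14,18,-6)
river: ρ → (-6,18,14)
river: ρ → (14,10,-10)
closes: descent 0, river 4
min |a| on river = 6

6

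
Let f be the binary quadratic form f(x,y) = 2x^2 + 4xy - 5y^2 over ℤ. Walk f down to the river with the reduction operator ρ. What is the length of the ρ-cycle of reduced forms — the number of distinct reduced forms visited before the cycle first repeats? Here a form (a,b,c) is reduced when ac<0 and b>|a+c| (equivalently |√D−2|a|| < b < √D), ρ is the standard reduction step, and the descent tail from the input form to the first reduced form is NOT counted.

D = 56, ⌊√D⌋ = 7
river: ρ → (-5,6,1)
river: ρ → (1,6,-5)
river: ρ → (-5,4,2)
river: ρ → (2,4,-5)
ρ-cycle length = 4 (tail of 0 descent steps not counted)

4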